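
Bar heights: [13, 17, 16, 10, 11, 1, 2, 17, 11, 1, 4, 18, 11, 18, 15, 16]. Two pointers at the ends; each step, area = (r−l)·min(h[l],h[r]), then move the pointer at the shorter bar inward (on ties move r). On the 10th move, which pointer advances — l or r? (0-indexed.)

l=0 r=15: min(13,16)*15=195 best=195 *, l++
l=1 r=15: min(17,16)*14=224 best=224 *, r--
l=1 r=14: min(17,15)*13=195 best=224, r--
l=1 r=13: min(17,18)*12=204 best=224, l++
l=2 r=13: min(16,18)*11=176 best=224, l++
l=3 r=13: min(10,18)*10=100 best=224, l++
l=4 r=13: min(11,18)*9=99 best=224, l++
l=5 r=13: min(1,18)*8=8 best=224, l++
l=6 r=13: min(2,18)*7=14 best=224, l++
l=7 r=13: min(17,18)*6=102 best=224, l++

l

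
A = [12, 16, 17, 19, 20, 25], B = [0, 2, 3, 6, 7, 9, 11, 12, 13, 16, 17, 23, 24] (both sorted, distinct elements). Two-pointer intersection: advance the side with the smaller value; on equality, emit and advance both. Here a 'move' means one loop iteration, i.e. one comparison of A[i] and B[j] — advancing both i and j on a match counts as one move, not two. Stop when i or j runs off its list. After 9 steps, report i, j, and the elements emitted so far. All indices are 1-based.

[i=1,j=1] 12>0 → j++
[i=1,j=2] 12>2 → j++
[i=1,j=3] 12>3 → j++
[i=1,j=4] 12>6 → j++
[i=1,j=5] 12>7 → j++
[i=1,j=6] 12>9 → j++
[i=1,j=7] 12>11 → j++
[i=1,j=8] 12==12 emit → i++,j++
[i=2,j=9] 16>13 → j++

i=2, j=10, emitted=[12]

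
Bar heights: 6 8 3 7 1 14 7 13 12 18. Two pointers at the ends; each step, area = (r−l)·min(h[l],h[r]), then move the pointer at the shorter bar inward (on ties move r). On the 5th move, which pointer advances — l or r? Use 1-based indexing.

l=1 r=10: min(6,18)*9=54 best=54 *, l++
l=2 r=10: min(8,18)*8=64 best=64 *, l++
l=3 r=10: min(3,18)*7=21 best=64, l++
l=4 r=10: min(7,18)*6=42 best=64, l++
l=5 r=10: min(1,18)*5=5 best=64, l++

l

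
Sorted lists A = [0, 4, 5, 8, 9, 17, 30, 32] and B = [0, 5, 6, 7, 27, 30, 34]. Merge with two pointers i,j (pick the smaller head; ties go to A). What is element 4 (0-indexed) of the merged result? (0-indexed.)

[i=0,j=0] A[i]=0<=B[j]=0 take 0 → i++
[i=1,j=0] A[i]=4>B[j]=0 take 0 → j++
[i=1,j=1] A[i]=4<=B[j]=5 take 4 → i++
[i=2,j=1] A[i]=5<=B[j]=5 take 5 → i++
[i=3,j=1] A[i]=8>B[j]=5 take 5 → j++
[i=3,j=2] A[i]=8>B[j]=6 take 6 → j++
[i=3,j=3] A[i]=8>B[j]=7 take 7 → j++
[i=3,j=4] A[i]=8<=B[j]=27 take 8 → i++
[i=4,j=4] A[i]=9<=B[j]=27 take 9 → i++
[i=5,j=4] A[i]=17<=B[j]=27 take 17 → i++
[i=6,j=4] A[i]=30>B[j]=27 take 27 → j++
[i=6,j=5] A[i]=30<=B[j]=30 take 30 → i++
[i=7,j=5] A[i]=32>B[j]=30 take 30 → j++
[i=7,j=6] A[i]=32<=B[j]=34 take 32 → i++
[i=8,j=6] A done, take B[j]=34 → j++

merged[4] = 5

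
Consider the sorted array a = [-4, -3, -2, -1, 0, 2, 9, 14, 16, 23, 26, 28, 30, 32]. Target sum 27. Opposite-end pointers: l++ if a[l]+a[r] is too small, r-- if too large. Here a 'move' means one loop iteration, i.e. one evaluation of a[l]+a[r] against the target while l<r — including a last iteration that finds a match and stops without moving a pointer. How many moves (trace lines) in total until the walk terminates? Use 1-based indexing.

[1,14] -4+32=28 >27 → r--
[1,13] -4+30=26 <27 → l++
[2,13] -3+30=27 → found

3 moves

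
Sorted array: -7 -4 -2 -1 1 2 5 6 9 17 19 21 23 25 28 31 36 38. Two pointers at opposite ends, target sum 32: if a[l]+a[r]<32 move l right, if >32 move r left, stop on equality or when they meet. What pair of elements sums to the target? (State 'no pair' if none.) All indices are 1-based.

l=1 r=18: -7+38=31 <32, l++
l=2 r=18: -4+38=34 >32, r--
l=2 r=17: -4+36=32, found

(-4, 36)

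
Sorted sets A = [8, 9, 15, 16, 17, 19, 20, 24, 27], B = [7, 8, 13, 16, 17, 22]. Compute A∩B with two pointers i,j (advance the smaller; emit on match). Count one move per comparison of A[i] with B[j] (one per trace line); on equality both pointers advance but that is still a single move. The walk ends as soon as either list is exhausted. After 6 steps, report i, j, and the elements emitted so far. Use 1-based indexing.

[i=1,j=1] 8>7 → j++
[i=1,j=2] 8==8 emit → i++,j++
[i=2,j=3] 9<13 → i++
[i=3,j=3] 15>13 → j++
[i=3,j=4] 15<16 → i++
[i=4,j=4] 16==16 emit → i++,j++

i=5, j=5, emitted=[8, 16]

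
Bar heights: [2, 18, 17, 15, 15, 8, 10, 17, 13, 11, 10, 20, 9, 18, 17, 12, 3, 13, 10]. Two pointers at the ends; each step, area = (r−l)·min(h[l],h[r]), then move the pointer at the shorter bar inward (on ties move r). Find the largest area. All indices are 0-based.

[0,18] min(2,10)*18=36 best=36 * → l++
[1,18] min(18,10)*17=170 best=170 * → r--
[1,17] min(18,13)*16=208 best=208 * → r--
[1,16] min(18,3)*15=45 best=208 → r--
[1,15] min(18,12)*14=168 best=208 → r--
[1,14] min(18,17)*13=221 best=221 * → r--
[1,13] min(18,18)*12=216 best=221 → r--
[1,12] min(18,9)*11=99 best=221 → r--
[1,11] min(18,20)*10=180 best=221 → l++
[2,11] min(17,20)*9=153 best=221 → l++
[3,11] min(15,20)*8=120 best=221 → l++
[4,11] min(15,20)*7=105 best=221 → l++
[5,11] min(8,20)*6=48 best=221 → l++
[6,11] min(10,20)*5=50 best=221 → l++
[7,11] min(17,20)*4=68 best=221 → l++
[8,11] min(13,20)*3=39 best=221 → l++
[9,11] min(11,20)*2=22 best=221 → l++
[10,11] min(10,20)*1=10 best=221 → l++

max area = 221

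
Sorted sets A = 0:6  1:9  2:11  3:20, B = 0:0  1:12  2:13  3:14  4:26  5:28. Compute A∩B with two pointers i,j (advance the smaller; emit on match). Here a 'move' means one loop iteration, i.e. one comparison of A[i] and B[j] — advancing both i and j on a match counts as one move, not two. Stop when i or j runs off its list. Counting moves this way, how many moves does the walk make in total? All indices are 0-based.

8 moves

[i=0,j=0] 6>0 → j++
[i=0,j=1] 6<12 → i++
[i=1,j=1] 9<12 → i++
[i=2,j=1] 11<12 → i++
[i=3,j=1] 20>12 → j++
[i=3,j=2] 20>13 → j++
[i=3,j=3] 20>14 → j++
[i=3,j=4] 20<26 → i++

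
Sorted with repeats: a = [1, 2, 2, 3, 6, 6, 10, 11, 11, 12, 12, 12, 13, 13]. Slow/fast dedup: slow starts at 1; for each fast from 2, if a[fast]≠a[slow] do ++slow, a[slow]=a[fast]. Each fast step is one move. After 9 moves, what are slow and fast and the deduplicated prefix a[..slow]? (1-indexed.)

slow=1 fast=2: a[fast]=2≠a[slow]=1 write a[2]=2, slow++,fast++
slow=2 fast=3: a[fast]=2=a[slow] dup, fast++
slow=2 fast=4: a[fast]=3≠a[slow]=2 write a[3]=3, slow++,fast++
slow=3 fast=5: a[fast]=6≠a[slow]=3 write a[4]=6, slow++,fast++
slow=4 fast=6: a[fast]=6=a[slow] dup, fast++
slow=4 fast=7: a[fast]=10≠a[slow]=6 write a[5]=10, slow++,fast++
slow=5 fast=8: a[fast]=11≠a[slow]=10 write a[6]=11, slow++,fast++
slow=6 fast=9: a[fast]=11=a[slow] dup, fast++
slow=6 fast=10: a[fast]=12≠a[slow]=11 write a[7]=12, slow++,fast++

slow=7, fast=11, prefix=[1, 2, 3, 6, 10, 11, 12]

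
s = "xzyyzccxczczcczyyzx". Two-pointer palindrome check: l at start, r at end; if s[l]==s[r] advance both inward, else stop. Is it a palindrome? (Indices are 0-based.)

not a palindrome (mismatch at 7,11)

l=0 r=18: 'x'=='x', l++,r--
l=1 r=17: 'z'=='z', l++,r--
l=2 r=16: 'y'=='y', l++,r--
l=3 r=15: 'y'=='y', l++,r--
l=4 r=14: 'z'=='z', l++,r--
l=5 r=13: 'c'=='c', l++,r--
l=6 r=12: 'c'=='c', l++,r--
l=7 r=11: 'x'!='z', stop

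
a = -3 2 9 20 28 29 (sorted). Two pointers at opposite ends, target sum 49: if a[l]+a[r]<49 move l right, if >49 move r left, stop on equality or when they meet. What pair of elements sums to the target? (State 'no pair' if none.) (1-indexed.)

(20, 29)

[1,6] -3+29=26 <49 → l++
[2,6] 2+29=31 <49 → l++
[3,6] 9+29=38 <49 → l++
[4,6] 20+29=49 → found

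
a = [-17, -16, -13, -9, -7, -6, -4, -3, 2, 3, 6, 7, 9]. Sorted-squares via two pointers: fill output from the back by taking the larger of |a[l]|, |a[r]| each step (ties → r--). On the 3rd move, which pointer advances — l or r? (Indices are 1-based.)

l=1 r=13: |-17|>|9| out[13]=289, l++
l=2 r=13: |-16|>|9| out[12]=256, l++
l=3 r=13: |-13|>|9| out[11]=169, l++

l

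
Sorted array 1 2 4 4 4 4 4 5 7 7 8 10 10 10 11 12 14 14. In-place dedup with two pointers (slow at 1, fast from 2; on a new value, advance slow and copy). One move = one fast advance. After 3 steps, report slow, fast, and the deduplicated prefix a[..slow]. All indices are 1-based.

(s=1,f=2) a[fast]=2≠a[slow]=1 write a[2]=2 → slow++,fast++
(s=2,f=3) a[fast]=4≠a[slow]=2 write a[3]=4 → slow++,fast++
(s=3,f=4) a[fast]=4=a[slow] dup → fast++

slow=3, fast=5, prefix=[1, 2, 4]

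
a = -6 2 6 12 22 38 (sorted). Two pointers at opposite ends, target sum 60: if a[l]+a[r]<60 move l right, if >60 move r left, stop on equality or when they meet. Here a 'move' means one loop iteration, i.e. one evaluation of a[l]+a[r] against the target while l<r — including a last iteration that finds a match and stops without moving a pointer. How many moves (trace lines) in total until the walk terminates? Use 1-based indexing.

5 moves

[1,6] -6+38=32 <60 → l++
[2,6] 2+38=40 <60 → l++
[3,6] 6+38=44 <60 → l++
[4,6] 12+38=50 <60 → l++
[5,6] 22+38=60 → found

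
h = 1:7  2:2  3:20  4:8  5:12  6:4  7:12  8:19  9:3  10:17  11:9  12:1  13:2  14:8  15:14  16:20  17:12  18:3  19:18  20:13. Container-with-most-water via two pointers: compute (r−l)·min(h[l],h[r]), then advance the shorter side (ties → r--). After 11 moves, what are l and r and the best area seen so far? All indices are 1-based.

l=3, r=11, best area=288

[1,20] min(7,13)*19=133 best=133 * → l++
[2,20] min(2,13)*18=36 best=133 → l++
[3,20] min(20,13)*17=221 best=221 * → r--
[3,19] min(20,18)*16=288 best=288 * → r--
[3,18] min(20,3)*15=45 best=288 → r--
[3,17] min(20,12)*14=168 best=288 → r--
[3,16] min(20,20)*13=260 best=288 → r--
[3,15] min(20,14)*12=168 best=288 → r--
[3,14] min(20,8)*11=88 best=288 → r--
[3,13] min(20,2)*10=20 best=288 → r--
[3,12] min(20,1)*9=9 best=288 → r--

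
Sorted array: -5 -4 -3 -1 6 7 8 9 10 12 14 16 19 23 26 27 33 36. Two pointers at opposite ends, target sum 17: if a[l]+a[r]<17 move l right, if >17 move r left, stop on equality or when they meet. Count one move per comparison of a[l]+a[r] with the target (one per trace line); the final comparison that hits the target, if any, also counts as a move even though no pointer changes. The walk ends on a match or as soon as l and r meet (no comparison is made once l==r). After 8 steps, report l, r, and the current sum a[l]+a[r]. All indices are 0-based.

l=0 r=17: -5+36=31 >17, r--
l=0 r=16: -5+33=28 >17, r--
l=0 r=15: -5+27=22 >17, r--
l=0 r=14: -5+26=21 >17, r--
l=0 r=13: -5+23=18 >17, r--
l=0 r=12: -5+19=14 <17, l++
l=1 r=12: -4+19=15 <17, l++
l=2 r=12: -3+19=16 <17, l++

l=3, r=12, sum=18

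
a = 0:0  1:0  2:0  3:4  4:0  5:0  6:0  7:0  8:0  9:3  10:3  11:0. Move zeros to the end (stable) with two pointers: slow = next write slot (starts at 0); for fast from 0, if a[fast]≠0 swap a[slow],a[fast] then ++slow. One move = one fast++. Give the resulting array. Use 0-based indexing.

slow=0 fast=0: a[fast]=0, fast++
slow=0 fast=1: a[fast]=0, fast++
slow=0 fast=2: a[fast]=0, fast++
slow=0 fast=3: a[fast]=4≠0 swap→a[0]=4, slow++,fast++
slow=1 fast=4: a[fast]=0, fast++
slow=1 fast=5: a[fast]=0, fast++
slow=1 fast=6: a[fast]=0, fast++
slow=1 fast=7: a[fast]=0, fast++
slow=1 fast=8: a[fast]=0, fast++
slow=1 fast=9: a[fast]=3≠0 swap→a[1]=3, slow++,fast++
slow=2 fast=10: a[fast]=3≠0 swap→a[2]=3, slow++,fast++
slow=3 fast=11: a[fast]=0, fast++

[4, 3, 3, 0, 0, 0, 0, 0, 0, 0, 0, 0]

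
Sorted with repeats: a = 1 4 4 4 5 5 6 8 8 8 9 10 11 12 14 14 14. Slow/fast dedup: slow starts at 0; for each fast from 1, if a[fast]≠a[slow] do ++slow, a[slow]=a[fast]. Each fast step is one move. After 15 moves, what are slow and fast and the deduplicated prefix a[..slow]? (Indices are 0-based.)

(s=0,f=1) a[fast]=4≠a[slow]=1 write a[1]=4 → slow++,fast++
(s=1,f=2) a[fast]=4=a[slow] dup → fast++
(s=1,f=3) a[fast]=4=a[slow] dup → fast++
(s=1,f=4) a[fast]=5≠a[slow]=4 write a[2]=5 → slow++,fast++
(s=2,f=5) a[fast]=5=a[slow] dup → fast++
(s=2,f=6) a[fast]=6≠a[slow]=5 write a[3]=6 → slow++,fast++
(s=3,f=7) a[fast]=8≠a[slow]=6 write a[4]=8 → slow++,fast++
(s=4,f=8) a[fast]=8=a[slow] dup → fast++
(s=4,f=9) a[fast]=8=a[slow] dup → fast++
(s=4,f=10) a[fast]=9≠a[slow]=8 write a[5]=9 → slow++,fast++
(s=5,f=11) a[fast]=10≠a[slow]=9 write a[6]=10 → slow++,fast++
(s=6,f=12) a[fast]=11≠a[slow]=10 write a[7]=11 → slow++,fast++
(s=7,f=13) a[fast]=12≠a[slow]=11 write a[8]=12 → slow++,fast++
(s=8,f=14) a[fast]=14≠a[slow]=12 write a[9]=14 → slow++,fast++
(s=9,f=15) a[fast]=14=a[slow] dup → fast++

slow=9, fast=16, prefix=[1, 4, 5, 6, 8, 9, 10, 11, 12, 14]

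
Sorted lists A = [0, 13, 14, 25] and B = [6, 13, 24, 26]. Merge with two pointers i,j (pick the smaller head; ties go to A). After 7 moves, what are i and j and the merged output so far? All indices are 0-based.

[i=0,j=0] A[i]=0<=B[j]=6 take 0 → i++
[i=1,j=0] A[i]=13>B[j]=6 take 6 → j++
[i=1,j=1] A[i]=13<=B[j]=13 take 13 → i++
[i=2,j=1] A[i]=14>B[j]=13 take 13 → j++
[i=2,j=2] A[i]=14<=B[j]=24 take 14 → i++
[i=3,j=2] A[i]=25>B[j]=24 take 24 → j++
[i=3,j=3] A[i]=25<=B[j]=26 take 25 → i++

i=4, j=3, merged so far=[0, 6, 13, 13, 14, 24, 25]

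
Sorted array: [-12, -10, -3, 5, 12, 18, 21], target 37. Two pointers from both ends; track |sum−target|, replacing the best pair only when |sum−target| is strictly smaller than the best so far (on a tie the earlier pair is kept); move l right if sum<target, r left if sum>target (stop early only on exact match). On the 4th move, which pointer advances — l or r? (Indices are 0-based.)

[0,6] -12+21=9 d=28 * → l++
[1,6] -10+21=11 d=26 * → l++
[2,6] -3+21=18 d=19 * → l++
[3,6] 5+21=26 d=11 * → l++

l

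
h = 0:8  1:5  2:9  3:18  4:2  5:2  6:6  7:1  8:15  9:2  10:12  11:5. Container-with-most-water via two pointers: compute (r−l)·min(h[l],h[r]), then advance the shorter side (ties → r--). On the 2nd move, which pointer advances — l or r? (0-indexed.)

l=0 r=11: min(8,5)*11=55 best=55 *, r--
l=0 r=10: min(8,12)*10=80 best=80 *, l++

l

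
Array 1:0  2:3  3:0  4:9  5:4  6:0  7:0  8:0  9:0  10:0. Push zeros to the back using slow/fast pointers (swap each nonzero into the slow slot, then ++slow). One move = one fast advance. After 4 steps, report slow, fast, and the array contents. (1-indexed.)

(s=1,f=1) a[fast]=0 → fast++
(s=1,f=2) a[fast]=3≠0 swap→a[1]=3 → slow++,fast++
(s=2,f=3) a[fast]=0 → fast++
(s=2,f=4) a[fast]=9≠0 swap→a[2]=9 → slow++,fast++

slow=3, fast=5, a=[3, 9, 0, 0, 4, 0, 0, 0, 0, 0]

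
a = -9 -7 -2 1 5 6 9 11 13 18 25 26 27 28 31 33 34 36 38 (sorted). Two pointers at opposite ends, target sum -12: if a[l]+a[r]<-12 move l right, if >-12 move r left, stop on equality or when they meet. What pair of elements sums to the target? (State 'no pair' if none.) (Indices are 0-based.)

no pair

[0,18] -9+38=29 >-12 → r--
[0,17] -9+36=27 >-12 → r--
[0,16] -9+34=25 >-12 → r--
[0,15] -9+33=24 >-12 → r--
[0,14] -9+31=22 >-12 → r--
[0,13] -9+28=19 >-12 → r--
[0,12] -9+27=18 >-12 → r--
[0,11] -9+26=17 >-12 → r--
[0,10] -9+25=16 >-12 → r--
[0,9] -9+18=9 >-12 → r--
[0,8] -9+13=4 >-12 → r--
[0,7] -9+11=2 >-12 → r--
[0,6] -9+9=0 >-12 → r--
[0,5] -9+6=-3 >-12 → r--
[0,4] -9+5=-4 >-12 → r--
[0,3] -9+1=-8 >-12 → r--
[0,2] -9+-2=-11 >-12 → r--
[0,1] -9+-7=-16 <-12 → l++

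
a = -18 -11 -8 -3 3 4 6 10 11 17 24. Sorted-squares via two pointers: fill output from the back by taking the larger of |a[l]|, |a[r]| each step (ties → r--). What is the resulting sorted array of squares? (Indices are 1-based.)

[9, 9, 16, 36, 64, 100, 121, 121, 289, 324, 576]

[1,11] |-18|<=|24| out[11]=576 → r--
[1,10] |-18|>|17| out[10]=324 → l++
[2,10] |-11|<=|17| out[9]=289 → r--
[2,9] |-11|<=|11| out[8]=121 → r--
[2,8] |-11|>|10| out[7]=121 → l++
[3,8] |-8|<=|10| out[6]=100 → r--
[3,7] |-8|>|6| out[5]=64 → l++
[4,7] |-3|<=|6| out[4]=36 → r--
[4,6] |-3|<=|4| out[3]=16 → r--
[4,5] |-3|<=|3| out[2]=9 → r--
[4,4] |-3|<=|-3| out[1]=9 → r--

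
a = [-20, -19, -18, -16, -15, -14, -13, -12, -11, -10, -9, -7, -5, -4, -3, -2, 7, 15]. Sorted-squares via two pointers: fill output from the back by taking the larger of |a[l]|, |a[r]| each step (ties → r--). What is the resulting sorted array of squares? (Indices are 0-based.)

[4, 9, 16, 25, 49, 49, 81, 100, 121, 144, 169, 196, 225, 225, 256, 324, 361, 400]

l=0 r=17: |-20|>|15| out[17]=400, l++
l=1 r=17: |-19|>|15| out[16]=361, l++
l=2 r=17: |-18|>|15| out[15]=324, l++
l=3 r=17: |-16|>|15| out[14]=256, l++
l=4 r=17: |-15|<=|15| out[13]=225, r--
l=4 r=16: |-15|>|7| out[12]=225, l++
l=5 r=16: |-14|>|7| out[11]=196, l++
l=6 r=16: |-13|>|7| out[10]=169, l++
l=7 r=16: |-12|>|7| out[9]=144, l++
l=8 r=16: |-11|>|7| out[8]=121, l++
l=9 r=16: |-10|>|7| out[7]=100, l++
l=10 r=16: |-9|>|7| out[6]=81, l++
l=11 r=16: |-7|<=|7| out[5]=49, r--
l=11 r=15: |-7|>|-2| out[4]=49, l++
l=12 r=15: |-5|>|-2| out[3]=25, l++
l=13 r=15: |-4|>|-2| out[2]=16, l++
l=14 r=15: |-3|>|-2| out[1]=9, l++
l=15 r=15: |-2|<=|-2| out[0]=4, r--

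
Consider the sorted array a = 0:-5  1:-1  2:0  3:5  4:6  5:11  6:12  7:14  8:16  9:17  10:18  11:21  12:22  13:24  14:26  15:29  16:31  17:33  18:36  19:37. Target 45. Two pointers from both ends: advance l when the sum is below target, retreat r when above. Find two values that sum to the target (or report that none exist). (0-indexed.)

(12, 33)

[0,19] -5+37=32 <45 → l++
[1,19] -1+37=36 <45 → l++
[2,19] 0+37=37 <45 → l++
[3,19] 5+37=42 <45 → l++
[4,19] 6+37=43 <45 → l++
[5,19] 11+37=48 >45 → r--
[5,18] 11+36=47 >45 → r--
[5,17] 11+33=44 <45 → l++
[6,17] 12+33=45 → found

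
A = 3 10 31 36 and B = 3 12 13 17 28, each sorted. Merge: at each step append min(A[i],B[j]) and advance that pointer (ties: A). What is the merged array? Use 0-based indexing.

[3, 3, 10, 12, 13, 17, 28, 31, 36]

[i=0,j=0] A[i]=3<=B[j]=3 take 3 → i++
[i=1,j=0] A[i]=10>B[j]=3 take 3 → j++
[i=1,j=1] A[i]=10<=B[j]=12 take 10 → i++
[i=2,j=1] A[i]=31>B[j]=12 take 12 → j++
[i=2,j=2] A[i]=31>B[j]=13 take 13 → j++
[i=2,j=3] A[i]=31>B[j]=17 take 17 → j++
[i=2,j=4] A[i]=31>B[j]=28 take 28 → j++
[i=2,j=5] B done, take A[i]=31 → i++
[i=3,j=5] B done, take A[i]=36 → i++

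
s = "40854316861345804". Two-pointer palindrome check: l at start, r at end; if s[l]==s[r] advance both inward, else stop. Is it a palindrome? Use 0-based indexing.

palindrome

l=0 r=16: '4'=='4', l++,r--
l=1 r=15: '0'=='0', l++,r--
l=2 r=14: '8'=='8', l++,r--
l=3 r=13: '5'=='5', l++,r--
l=4 r=12: '4'=='4', l++,r--
l=5 r=11: '3'=='3', l++,r--
l=6 r=10: '1'=='1', l++,r--
l=7 r=9: '6'=='6', l++,r--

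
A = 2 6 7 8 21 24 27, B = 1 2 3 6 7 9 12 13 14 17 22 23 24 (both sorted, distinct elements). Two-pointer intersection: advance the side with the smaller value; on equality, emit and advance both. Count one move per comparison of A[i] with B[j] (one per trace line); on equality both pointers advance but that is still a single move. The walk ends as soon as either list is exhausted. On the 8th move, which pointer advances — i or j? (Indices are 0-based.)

[i=0,j=0] 2>1 → j++
[i=0,j=1] 2==2 emit → i++,j++
[i=1,j=2] 6>3 → j++
[i=1,j=3] 6==6 emit → i++,j++
[i=2,j=4] 7==7 emit → i++,j++
[i=3,j=5] 8<9 → i++
[i=4,j=5] 21>9 → j++
[i=4,j=6] 21>12 → j++

j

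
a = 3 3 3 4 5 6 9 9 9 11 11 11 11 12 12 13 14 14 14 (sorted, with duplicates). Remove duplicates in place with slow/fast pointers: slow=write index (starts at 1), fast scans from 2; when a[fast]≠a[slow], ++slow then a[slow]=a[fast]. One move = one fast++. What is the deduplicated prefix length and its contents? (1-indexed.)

slow=1 fast=2: a[fast]=3=a[slow] dup, fast++
slow=1 fast=3: a[fast]=3=a[slow] dup, fast++
slow=1 fast=4: a[fast]=4≠a[slow]=3 write a[2]=4, slow++,fast++
slow=2 fast=5: a[fast]=5≠a[slow]=4 write a[3]=5, slow++,fast++
slow=3 fast=6: a[fast]=6≠a[slow]=5 write a[4]=6, slow++,fast++
slow=4 fast=7: a[fast]=9≠a[slow]=6 write a[5]=9, slow++,fast++
slow=5 fast=8: a[fast]=9=a[slow] dup, fast++
slow=5 fast=9: a[fast]=9=a[slow] dup, fast++
slow=5 fast=10: a[fast]=11≠a[slow]=9 write a[6]=11, slow++,fast++
slow=6 fast=11: a[fast]=11=a[slow] dup, fast++
slow=6 fast=12: a[fast]=11=a[slow] dup, fast++
slow=6 fast=13: a[fast]=11=a[slow] dup, fast++
slow=6 fast=14: a[fast]=12≠a[slow]=11 write a[7]=12, slow++,fast++
slow=7 fast=15: a[fast]=12=a[slow] dup, fast++
slow=7 fast=16: a[fast]=13≠a[slow]=12 write a[8]=13, slow++,fast++
slow=8 fast=17: a[fast]=14≠a[slow]=13 write a[9]=14, slow++,fast++
slow=9 fast=18: a[fast]=14=a[slow] dup, fast++
slow=9 fast=19: a[fast]=14=a[slow] dup, fast++

length 9; prefix = [3, 4, 5, 6, 9, 11, 12, 13, 14]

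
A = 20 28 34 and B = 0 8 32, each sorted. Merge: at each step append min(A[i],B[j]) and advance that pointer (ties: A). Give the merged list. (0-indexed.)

[0, 8, 20, 28, 32, 34]

i=0 j=0: A[i]=20>B[j]=0 take 0, j++
i=0 j=1: A[i]=20>B[j]=8 take 8, j++
i=0 j=2: A[i]=20<=B[j]=32 take 20, i++
i=1 j=2: A[i]=28<=B[j]=32 take 28, i++
i=2 j=2: A[i]=34>B[j]=32 take 32, j++
i=2 j=3: B done, take A[i]=34, i++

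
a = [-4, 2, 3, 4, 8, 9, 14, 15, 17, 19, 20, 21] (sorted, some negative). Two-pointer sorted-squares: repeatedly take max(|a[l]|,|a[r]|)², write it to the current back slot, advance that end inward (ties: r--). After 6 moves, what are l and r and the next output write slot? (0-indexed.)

l=0, r=5, next write slot=5

l=0 r=11: |-4|<=|21| out[11]=441, r--
l=0 r=10: |-4|<=|20| out[10]=400, r--
l=0 r=9: |-4|<=|19| out[9]=361, r--
l=0 r=8: |-4|<=|17| out[8]=289, r--
l=0 r=7: |-4|<=|15| out[7]=225, r--
l=0 r=6: |-4|<=|14| out[6]=196, r--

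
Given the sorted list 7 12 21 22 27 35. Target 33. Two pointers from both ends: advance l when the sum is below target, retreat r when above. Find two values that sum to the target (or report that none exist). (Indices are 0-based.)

(12, 21)

[0,5] 7+35=42 >33 → r--
[0,4] 7+27=34 >33 → r--
[0,3] 7+22=29 <33 → l++
[1,3] 12+22=34 >33 → r--
[1,2] 12+21=33 → found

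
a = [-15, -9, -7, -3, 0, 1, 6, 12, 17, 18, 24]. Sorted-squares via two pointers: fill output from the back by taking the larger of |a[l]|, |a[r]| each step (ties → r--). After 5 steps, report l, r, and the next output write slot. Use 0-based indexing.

l=0 r=10: |-15|<=|24| out[10]=576, r--
l=0 r=9: |-15|<=|18| out[9]=324, r--
l=0 r=8: |-15|<=|17| out[8]=289, r--
l=0 r=7: |-15|>|12| out[7]=225, l++
l=1 r=7: |-9|<=|12| out[6]=144, r--

l=1, r=6, next write slot=5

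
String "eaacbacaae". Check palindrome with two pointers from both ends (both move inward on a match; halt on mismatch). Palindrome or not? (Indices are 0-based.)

l=0 r=9: 'e'=='e', l++,r--
l=1 r=8: 'a'=='a', l++,r--
l=2 r=7: 'a'=='a', l++,r--
l=3 r=6: 'c'=='c', l++,r--
l=4 r=5: 'b'!='a', stop

not a palindrome (mismatch at 4,5)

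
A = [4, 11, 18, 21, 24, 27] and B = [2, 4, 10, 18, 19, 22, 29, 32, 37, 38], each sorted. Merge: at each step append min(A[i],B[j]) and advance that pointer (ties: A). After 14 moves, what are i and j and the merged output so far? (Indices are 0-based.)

i=6, j=8, merged so far=[2, 4, 4, 10, 11, 18, 18, 19, 21, 22, 24, 27, 29, 32]

[i=0,j=0] A[i]=4>B[j]=2 take 2 → j++
[i=0,j=1] A[i]=4<=B[j]=4 take 4 → i++
[i=1,j=1] A[i]=11>B[j]=4 take 4 → j++
[i=1,j=2] A[i]=11>B[j]=10 take 10 → j++
[i=1,j=3] A[i]=11<=B[j]=18 take 11 → i++
[i=2,j=3] A[i]=18<=B[j]=18 take 18 → i++
[i=3,j=3] A[i]=21>B[j]=18 take 18 → j++
[i=3,j=4] A[i]=21>B[j]=19 take 19 → j++
[i=3,j=5] A[i]=21<=B[j]=22 take 21 → i++
[i=4,j=5] A[i]=24>B[j]=22 take 22 → j++
[i=4,j=6] A[i]=24<=B[j]=29 take 24 → i++
[i=5,j=6] A[i]=27<=B[j]=29 take 27 → i++
[i=6,j=6] A done, take B[j]=29 → j++
[i=6,j=7] A done, take B[j]=32 → j++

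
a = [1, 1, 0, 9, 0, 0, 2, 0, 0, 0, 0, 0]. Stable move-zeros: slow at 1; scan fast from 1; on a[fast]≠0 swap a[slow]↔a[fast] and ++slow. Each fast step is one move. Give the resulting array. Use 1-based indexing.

[1, 1, 9, 2, 0, 0, 0, 0, 0, 0, 0, 0]

(s=1,f=1) a[fast]=1≠0 swap→a[1]=1 → slow++,fast++
(s=2,f=2) a[fast]=1≠0 swap→a[2]=1 → slow++,fast++
(s=3,f=3) a[fast]=0 → fast++
(s=3,f=4) a[fast]=9≠0 swap→a[3]=9 → slow++,fast++
(s=4,f=5) a[fast]=0 → fast++
(s=4,f=6) a[fast]=0 → fast++
(s=4,f=7) a[fast]=2≠0 swap→a[4]=2 → slow++,fast++
(s=5,f=8) a[fast]=0 → fast++
(s=5,f=9) a[fast]=0 → fast++
(s=5,f=10) a[fast]=0 → fast++
(s=5,f=11) a[fast]=0 → fast++
(s=5,f=12) a[fast]=0 → fast++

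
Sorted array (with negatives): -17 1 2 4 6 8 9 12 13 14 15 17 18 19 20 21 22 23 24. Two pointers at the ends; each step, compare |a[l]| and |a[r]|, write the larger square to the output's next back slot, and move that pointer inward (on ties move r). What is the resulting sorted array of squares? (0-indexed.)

[0,18] |-17|<=|24| out[18]=576 → r--
[0,17] |-17|<=|23| out[17]=529 → r--
[0,16] |-17|<=|22| out[16]=484 → r--
[0,15] |-17|<=|21| out[15]=441 → r--
[0,14] |-17|<=|20| out[14]=400 → r--
[0,13] |-17|<=|19| out[13]=361 → r--
[0,12] |-17|<=|18| out[12]=324 → r--
[0,11] |-17|<=|17| out[11]=289 → r--
[0,10] |-17|>|15| out[10]=289 → l++
[1,10] |1|<=|15| out[9]=225 → r--
[1,9] |1|<=|14| out[8]=196 → r--
[1,8] |1|<=|13| out[7]=169 → r--
[1,7] |1|<=|12| out[6]=144 → r--
[1,6] |1|<=|9| out[5]=81 → r--
[1,5] |1|<=|8| out[4]=64 → r--
[1,4] |1|<=|6| out[3]=36 → r--
[1,3] |1|<=|4| out[2]=16 → r--
[1,2] |1|<=|2| out[1]=4 → r--
[1,1] |1|<=|1| out[0]=1 → r--

[1, 4, 16, 36, 64, 81, 144, 169, 196, 225, 289, 289, 324, 361, 400, 441, 484, 529, 576]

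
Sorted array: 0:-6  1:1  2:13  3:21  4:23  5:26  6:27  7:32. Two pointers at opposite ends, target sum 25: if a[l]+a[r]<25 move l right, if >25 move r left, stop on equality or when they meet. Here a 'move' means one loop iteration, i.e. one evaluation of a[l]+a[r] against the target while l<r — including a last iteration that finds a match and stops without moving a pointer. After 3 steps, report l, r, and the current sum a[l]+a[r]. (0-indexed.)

l=1, r=5, sum=27

[0,7] -6+32=26 >25 → r--
[0,6] -6+27=21 <25 → l++
[1,6] 1+27=28 >25 → r--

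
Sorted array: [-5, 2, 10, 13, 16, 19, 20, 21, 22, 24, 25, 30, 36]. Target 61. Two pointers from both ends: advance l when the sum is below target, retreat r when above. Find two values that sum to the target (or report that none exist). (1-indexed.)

(25, 36)

[1,13] -5+36=31 <61 → l++
[2,13] 2+36=38 <61 → l++
[3,13] 10+36=46 <61 → l++
[4,13] 13+36=49 <61 → l++
[5,13] 16+36=52 <61 → l++
[6,13] 19+36=55 <61 → l++
[7,13] 20+36=56 <61 → l++
[8,13] 21+36=57 <61 → l++
[9,13] 22+36=58 <61 → l++
[10,13] 24+36=60 <61 → l++
[11,13] 25+36=61 → found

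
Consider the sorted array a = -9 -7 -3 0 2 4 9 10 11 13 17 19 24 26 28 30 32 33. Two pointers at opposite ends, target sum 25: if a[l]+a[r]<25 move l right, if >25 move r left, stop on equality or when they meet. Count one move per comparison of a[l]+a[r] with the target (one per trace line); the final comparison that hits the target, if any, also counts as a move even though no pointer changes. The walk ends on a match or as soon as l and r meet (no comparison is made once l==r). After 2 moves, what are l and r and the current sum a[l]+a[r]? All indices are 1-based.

l=2, r=17, sum=25

l=1 r=18: -9+33=24 <25, l++
l=2 r=18: -7+33=26 >25, r--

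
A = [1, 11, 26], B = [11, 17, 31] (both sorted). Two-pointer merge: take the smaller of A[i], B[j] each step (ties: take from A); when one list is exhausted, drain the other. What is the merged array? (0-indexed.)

[1, 11, 11, 17, 26, 31]

i=0 j=0: A[i]=1<=B[j]=11 take 1, i++
i=1 j=0: A[i]=11<=B[j]=11 take 11, i++
i=2 j=0: A[i]=26>B[j]=11 take 11, j++
i=2 j=1: A[i]=26>B[j]=17 take 17, j++
i=2 j=2: A[i]=26<=B[j]=31 take 26, i++
i=3 j=2: A done, take B[j]=31, j++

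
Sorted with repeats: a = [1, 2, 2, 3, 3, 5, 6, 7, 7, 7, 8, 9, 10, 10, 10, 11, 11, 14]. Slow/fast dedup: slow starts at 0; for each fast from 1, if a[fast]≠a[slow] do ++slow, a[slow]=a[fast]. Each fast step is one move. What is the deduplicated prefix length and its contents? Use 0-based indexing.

slow=0 fast=1: a[fast]=2≠a[slow]=1 write a[1]=2, slow++,fast++
slow=1 fast=2: a[fast]=2=a[slow] dup, fast++
slow=1 fast=3: a[fast]=3≠a[slow]=2 write a[2]=3, slow++,fast++
slow=2 fast=4: a[fast]=3=a[slow] dup, fast++
slow=2 fast=5: a[fast]=5≠a[slow]=3 write a[3]=5, slow++,fast++
slow=3 fast=6: a[fast]=6≠a[slow]=5 write a[4]=6, slow++,fast++
slow=4 fast=7: a[fast]=7≠a[slow]=6 write a[5]=7, slow++,fast++
slow=5 fast=8: a[fast]=7=a[slow] dup, fast++
slow=5 fast=9: a[fast]=7=a[slow] dup, fast++
slow=5 fast=10: a[fast]=8≠a[slow]=7 write a[6]=8, slow++,fast++
slow=6 fast=11: a[fast]=9≠a[slow]=8 write a[7]=9, slow++,fast++
slow=7 fast=12: a[fast]=10≠a[slow]=9 write a[8]=10, slow++,fast++
slow=8 fast=13: a[fast]=10=a[slow] dup, fast++
slow=8 fast=14: a[fast]=10=a[slow] dup, fast++
slow=8 fast=15: a[fast]=11≠a[slow]=10 write a[9]=11, slow++,fast++
slow=9 fast=16: a[fast]=11=a[slow] dup, fast++
slow=9 fast=17: a[fast]=14≠a[slow]=11 write a[10]=14, slow++,fast++

length 11; prefix = [1, 2, 3, 5, 6, 7, 8, 9, 10, 11, 14]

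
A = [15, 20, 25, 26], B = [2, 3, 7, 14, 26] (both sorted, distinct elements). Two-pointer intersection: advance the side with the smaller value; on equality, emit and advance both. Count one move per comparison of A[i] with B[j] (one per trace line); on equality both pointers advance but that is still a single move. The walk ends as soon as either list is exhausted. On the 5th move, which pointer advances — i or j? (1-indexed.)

[i=1,j=1] 15>2 → j++
[i=1,j=2] 15>3 → j++
[i=1,j=3] 15>7 → j++
[i=1,j=4] 15>14 → j++
[i=1,j=5] 15<26 → i++

i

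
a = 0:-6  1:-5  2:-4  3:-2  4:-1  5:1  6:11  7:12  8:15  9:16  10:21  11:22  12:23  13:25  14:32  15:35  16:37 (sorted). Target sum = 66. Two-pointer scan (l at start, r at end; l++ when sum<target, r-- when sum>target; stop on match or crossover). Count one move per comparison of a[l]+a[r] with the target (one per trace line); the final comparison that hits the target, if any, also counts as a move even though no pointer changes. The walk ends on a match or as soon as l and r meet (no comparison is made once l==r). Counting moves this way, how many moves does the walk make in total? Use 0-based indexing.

16 moves

[0,16] -6+37=31 <66 → l++
[1,16] -5+37=32 <66 → l++
[2,16] -4+37=33 <66 → l++
[3,16] -2+37=35 <66 → l++
[4,16] -1+37=36 <66 → l++
[5,16] 1+37=38 <66 → l++
[6,16] 11+37=48 <66 → l++
[7,16] 12+37=49 <66 → l++
[8,16] 15+37=52 <66 → l++
[9,16] 16+37=53 <66 → l++
[10,16] 21+37=58 <66 → l++
[11,16] 22+37=59 <66 → l++
[12,16] 23+37=60 <66 → l++
[13,16] 25+37=62 <66 → l++
[14,16] 32+37=69 >66 → r--
[14,15] 32+35=67 >66 → r--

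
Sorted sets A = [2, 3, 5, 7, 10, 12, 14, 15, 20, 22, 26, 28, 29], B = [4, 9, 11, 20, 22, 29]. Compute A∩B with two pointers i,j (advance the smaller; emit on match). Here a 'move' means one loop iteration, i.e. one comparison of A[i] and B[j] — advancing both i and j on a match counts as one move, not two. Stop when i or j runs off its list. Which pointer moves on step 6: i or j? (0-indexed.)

j

[i=0,j=0] 2<4 → i++
[i=1,j=0] 3<4 → i++
[i=2,j=0] 5>4 → j++
[i=2,j=1] 5<9 → i++
[i=3,j=1] 7<9 → i++
[i=4,j=1] 10>9 → j++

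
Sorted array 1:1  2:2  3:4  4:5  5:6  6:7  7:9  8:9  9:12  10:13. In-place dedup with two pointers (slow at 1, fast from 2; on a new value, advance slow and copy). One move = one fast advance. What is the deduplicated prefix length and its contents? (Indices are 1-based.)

slow=1 fast=2: a[fast]=2≠a[slow]=1 write a[2]=2, slow++,fast++
slow=2 fast=3: a[fast]=4≠a[slow]=2 write a[3]=4, slow++,fast++
slow=3 fast=4: a[fast]=5≠a[slow]=4 write a[4]=5, slow++,fast++
slow=4 fast=5: a[fast]=6≠a[slow]=5 write a[5]=6, slow++,fast++
slow=5 fast=6: a[fast]=7≠a[slow]=6 write a[6]=7, slow++,fast++
slow=6 fast=7: a[fast]=9≠a[slow]=7 write a[7]=9, slow++,fast++
slow=7 fast=8: a[fast]=9=a[slow] dup, fast++
slow=7 fast=9: a[fast]=12≠a[slow]=9 write a[8]=12, slow++,fast++
slow=8 fast=10: a[fast]=13≠a[slow]=12 write a[9]=13, slow++,fast++

length 9; prefix = [1, 2, 4, 5, 6, 7, 9, 12, 13]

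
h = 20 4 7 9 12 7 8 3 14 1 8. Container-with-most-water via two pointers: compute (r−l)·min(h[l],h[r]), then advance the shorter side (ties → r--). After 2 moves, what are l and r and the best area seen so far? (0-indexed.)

l=0 r=10: min(20,8)*10=80 best=80 *, r--
l=0 r=9: min(20,1)*9=9 best=80, r--

l=0, r=8, best area=80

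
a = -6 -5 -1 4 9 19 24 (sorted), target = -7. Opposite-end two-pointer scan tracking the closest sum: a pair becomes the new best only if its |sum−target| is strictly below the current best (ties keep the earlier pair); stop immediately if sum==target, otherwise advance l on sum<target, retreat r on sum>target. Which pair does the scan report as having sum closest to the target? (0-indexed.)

[0,6] -6+24=18 d=25 * → r--
[0,5] -6+19=13 d=20 * → r--
[0,4] -6+9=3 d=10 * → r--
[0,3] -6+4=-2 d=5 * → r--
[0,2] -6+-1=-7 d=0 * → stop

pair (-6, -1) with sum -7 (|Δ|=0)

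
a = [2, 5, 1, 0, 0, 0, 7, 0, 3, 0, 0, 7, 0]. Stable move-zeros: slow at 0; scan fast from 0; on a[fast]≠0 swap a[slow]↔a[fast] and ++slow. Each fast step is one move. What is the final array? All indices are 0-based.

slow=0 fast=0: a[fast]=2≠0 swap→a[0]=2, slow++,fast++
slow=1 fast=1: a[fast]=5≠0 swap→a[1]=5, slow++,fast++
slow=2 fast=2: a[fast]=1≠0 swap→a[2]=1, slow++,fast++
slow=3 fast=3: a[fast]=0, fast++
slow=3 fast=4: a[fast]=0, fast++
slow=3 fast=5: a[fast]=0, fast++
slow=3 fast=6: a[fast]=7≠0 swap→a[3]=7, slow++,fast++
slow=4 fast=7: a[fast]=0, fast++
slow=4 fast=8: a[fast]=3≠0 swap→a[4]=3, slow++,fast++
slow=5 fast=9: a[fast]=0, fast++
slow=5 fast=10: a[fast]=0, fast++
slow=5 fast=11: a[fast]=7≠0 swap→a[5]=7, slow++,fast++
slow=6 fast=12: a[fast]=0, fast++

[2, 5, 1, 7, 3, 7, 0, 0, 0, 0, 0, 0, 0]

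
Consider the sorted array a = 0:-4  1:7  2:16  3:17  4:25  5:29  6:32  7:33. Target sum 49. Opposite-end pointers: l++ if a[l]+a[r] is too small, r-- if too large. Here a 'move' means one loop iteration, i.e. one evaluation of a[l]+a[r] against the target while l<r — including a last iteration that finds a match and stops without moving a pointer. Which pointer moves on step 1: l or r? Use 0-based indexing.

l

l=0 r=7: -4+33=29 <49, l++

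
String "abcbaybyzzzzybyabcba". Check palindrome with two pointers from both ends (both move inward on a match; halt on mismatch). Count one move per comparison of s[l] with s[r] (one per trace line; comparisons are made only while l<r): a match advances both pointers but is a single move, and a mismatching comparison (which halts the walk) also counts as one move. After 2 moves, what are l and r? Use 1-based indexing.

l=3, r=18

[1,20] 'a'=='a' → l++,r--
[2,19] 'b'=='b' → l++,r--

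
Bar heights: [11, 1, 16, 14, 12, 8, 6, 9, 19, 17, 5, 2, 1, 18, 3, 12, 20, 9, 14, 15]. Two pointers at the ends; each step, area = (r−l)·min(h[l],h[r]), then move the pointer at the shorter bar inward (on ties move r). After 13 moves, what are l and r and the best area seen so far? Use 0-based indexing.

[0,19] min(11,15)*19=209 best=209 * → l++
[1,19] min(1,15)*18=18 best=209 → l++
[2,19] min(16,15)*17=255 best=255 * → r--
[2,18] min(16,14)*16=224 best=255 → r--
[2,17] min(16,9)*15=135 best=255 → r--
[2,16] min(16,20)*14=224 best=255 → l++
[3,16] min(14,20)*13=182 best=255 → l++
[4,16] min(12,20)*12=144 best=255 → l++
[5,16] min(8,20)*11=88 best=255 → l++
[6,16] min(6,20)*10=60 best=255 → l++
[7,16] min(9,20)*9=81 best=255 → l++
[8,16] min(19,20)*8=152 best=255 → l++
[9,16] min(17,20)*7=119 best=255 → l++

l=10, r=16, best area=255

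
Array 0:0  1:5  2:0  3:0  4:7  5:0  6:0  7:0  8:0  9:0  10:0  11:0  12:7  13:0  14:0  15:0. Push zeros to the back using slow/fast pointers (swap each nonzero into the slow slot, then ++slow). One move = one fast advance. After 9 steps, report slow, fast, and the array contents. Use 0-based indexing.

slow=2, fast=9, a=[5, 7, 0, 0, 0, 0, 0, 0, 0, 0, 0, 0, 7, 0, 0, 0]

slow=0 fast=0: a[fast]=0, fast++
slow=0 fast=1: a[fast]=5≠0 swap→a[0]=5, slow++,fast++
slow=1 fast=2: a[fast]=0, fast++
slow=1 fast=3: a[fast]=0, fast++
slow=1 fast=4: a[fast]=7≠0 swap→a[1]=7, slow++,fast++
slow=2 fast=5: a[fast]=0, fast++
slow=2 fast=6: a[fast]=0, fast++
slow=2 fast=7: a[fast]=0, fast++
slow=2 fast=8: a[fast]=0, fast++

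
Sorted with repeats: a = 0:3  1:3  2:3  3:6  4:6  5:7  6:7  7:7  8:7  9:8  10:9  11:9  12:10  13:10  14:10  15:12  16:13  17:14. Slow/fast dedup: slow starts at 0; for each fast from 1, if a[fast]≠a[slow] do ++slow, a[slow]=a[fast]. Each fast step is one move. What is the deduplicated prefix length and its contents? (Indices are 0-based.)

(s=0,f=1) a[fast]=3=a[slow] dup → fast++
(s=0,f=2) a[fast]=3=a[slow] dup → fast++
(s=0,f=3) a[fast]=6≠a[slow]=3 write a[1]=6 → slow++,fast++
(s=1,f=4) a[fast]=6=a[slow] dup → fast++
(s=1,f=5) a[fast]=7≠a[slow]=6 write a[2]=7 → slow++,fast++
(s=2,f=6) a[fast]=7=a[slow] dup → fast++
(s=2,f=7) a[fast]=7=a[slow] dup → fast++
(s=2,f=8) a[fast]=7=a[slow] dup → fast++
(s=2,f=9) a[fast]=8≠a[slow]=7 write a[3]=8 → slow++,fast++
(s=3,f=10) a[fast]=9≠a[slow]=8 write a[4]=9 → slow++,fast++
(s=4,f=11) a[fast]=9=a[slow] dup → fast++
(s=4,f=12) a[fast]=10≠a[slow]=9 write a[5]=10 → slow++,fast++
(s=5,f=13) a[fast]=10=a[slow] dup → fast++
(s=5,f=14) a[fast]=10=a[slow] dup → fast++
(s=5,f=15) a[fast]=12≠a[slow]=10 write a[6]=12 → slow++,fast++
(s=6,f=16) a[fast]=13≠a[slow]=12 write a[7]=13 → slow++,fast++
(s=7,f=17) a[fast]=14≠a[slow]=13 write a[8]=14 → slow++,fast++

length 9; prefix = [3, 6, 7, 8, 9, 10, 12, 13, 14]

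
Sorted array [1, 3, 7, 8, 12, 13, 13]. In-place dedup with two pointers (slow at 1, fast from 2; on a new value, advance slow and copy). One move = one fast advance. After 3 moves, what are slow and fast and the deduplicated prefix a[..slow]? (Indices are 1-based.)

slow=4, fast=5, prefix=[1, 3, 7, 8]

(s=1,f=2) a[fast]=3≠a[slow]=1 write a[2]=3 → slow++,fast++
(s=2,f=3) a[fast]=7≠a[slow]=3 write a[3]=7 → slow++,fast++
(s=3,f=4) a[fast]=8≠a[slow]=7 write a[4]=8 → slow++,fast++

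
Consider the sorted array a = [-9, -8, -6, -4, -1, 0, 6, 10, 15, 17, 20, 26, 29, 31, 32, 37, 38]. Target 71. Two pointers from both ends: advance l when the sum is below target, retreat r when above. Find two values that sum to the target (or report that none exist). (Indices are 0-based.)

no pair

l=0 r=16: -9+38=29 <71, l++
l=1 r=16: -8+38=30 <71, l++
l=2 r=16: -6+38=32 <71, l++
l=3 r=16: -4+38=34 <71, l++
l=4 r=16: -1+38=37 <71, l++
l=5 r=16: 0+38=38 <71, l++
l=6 r=16: 6+38=44 <71, l++
l=7 r=16: 10+38=48 <71, l++
l=8 r=16: 15+38=53 <71, l++
l=9 r=16: 17+38=55 <71, l++
l=10 r=16: 20+38=58 <71, l++
l=11 r=16: 26+38=64 <71, l++
l=12 r=16: 29+38=67 <71, l++
l=13 r=16: 31+38=69 <71, l++
l=14 r=16: 32+38=70 <71, l++
l=15 r=16: 37+38=75 >71, r--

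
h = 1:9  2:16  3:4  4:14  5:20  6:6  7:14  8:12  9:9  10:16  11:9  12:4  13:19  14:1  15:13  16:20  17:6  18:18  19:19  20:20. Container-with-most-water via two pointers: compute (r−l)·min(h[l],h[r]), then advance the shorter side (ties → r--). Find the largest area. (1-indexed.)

[1,20] min(9,20)*19=171 best=171 * → l++
[2,20] min(16,20)*18=288 best=288 * → l++
[3,20] min(4,20)*17=68 best=288 → l++
[4,20] min(14,20)*16=224 best=288 → l++
[5,20] min(20,20)*15=300 best=300 * → r--
[5,19] min(20,19)*14=266 best=300 → r--
[5,18] min(20,18)*13=234 best=300 → r--
[5,17] min(20,6)*12=72 best=300 → r--
[5,16] min(20,20)*11=220 best=300 → r--
[5,15] min(20,13)*10=130 best=300 → r--
[5,14] min(20,1)*9=9 best=300 → r--
[5,13] min(20,19)*8=152 best=300 → r--
[5,12] min(20,4)*7=28 best=300 → r--
[5,11] min(20,9)*6=54 best=300 → r--
[5,10] min(20,16)*5=80 best=300 → r--
[5,9] min(20,9)*4=36 best=300 → r--
[5,8] min(20,12)*3=36 best=300 → r--
[5,7] min(20,14)*2=28 best=300 → r--
[5,6] min(20,6)*1=6 best=300 → r--

max area = 300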